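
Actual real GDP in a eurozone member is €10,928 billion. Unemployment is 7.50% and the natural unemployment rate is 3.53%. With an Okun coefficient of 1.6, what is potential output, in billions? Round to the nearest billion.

Unemployment gap = 7.5 - 3.53 = 3.97 points, so output gap = -1.6 × 3.97 = -6.352%.
Since Y = Y* × (1 + gap/100), Y* = 10928/0.93648 ≈ 11669 billion.

€11,669 billion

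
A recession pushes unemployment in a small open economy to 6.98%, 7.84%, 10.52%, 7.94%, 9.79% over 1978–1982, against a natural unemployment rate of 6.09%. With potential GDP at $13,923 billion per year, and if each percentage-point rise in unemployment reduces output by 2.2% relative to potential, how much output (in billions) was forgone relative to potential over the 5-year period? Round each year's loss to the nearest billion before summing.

$3,866 billion

Year 1978: gap = -2.2 × (6.98 - 6.09) = -1.958%, loss ≈ 13923 × 1.958/100 ≈ 273.
Year 1979: gap = -2.2 × (7.84 - 6.09) = -3.85%, loss ≈ 13923 × 3.85/100 ≈ 536.
Year 1980: gap = -2.2 × (10.52 - 6.09) = -9.746%, loss ≈ 13923 × 9.746/100 ≈ 1357.
Year 1981: gap = -2.2 × (7.94 - 6.09) = -4.07%, loss ≈ 13923 × 4.07/100 ≈ 567.
Year 1982: gap = -2.2 × (9.79 - 6.09) = -8.14%, loss ≈ 13923 × 8.14/100 ≈ 1133.
Total lost output = 273 + 536 + 1357 + 567 + 1133 = 3866 billion.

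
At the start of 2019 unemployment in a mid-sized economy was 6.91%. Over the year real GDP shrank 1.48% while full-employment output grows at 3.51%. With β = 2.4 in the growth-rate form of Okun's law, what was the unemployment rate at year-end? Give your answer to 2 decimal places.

8.99%

Growth-rate Okun's law: g_Y = g_Y* - β × Δu, so Δu = (g_Y* - g_Y)/β.
Δu = (3.51 + 1.48)/2.4 = 4.99/2.4 = 2.08 percentage points.
Year-end unemployment = 6.91 + 2.08 = 8.99%.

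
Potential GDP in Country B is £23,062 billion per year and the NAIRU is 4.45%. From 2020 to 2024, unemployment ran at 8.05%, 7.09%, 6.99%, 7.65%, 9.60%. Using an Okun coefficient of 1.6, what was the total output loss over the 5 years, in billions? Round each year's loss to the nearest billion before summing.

£6,320 billion

Year 2020: gap = -1.6 × (8.05 - 4.45) = -5.76%, loss ≈ 23062 × 5.76/100 ≈ 1328.
Year 2021: gap = -1.6 × (7.09 - 4.45) = -4.224%, loss ≈ 23062 × 4.224/100 ≈ 974.
Year 2022: gap = -1.6 × (6.99 - 4.45) = -4.064%, loss ≈ 23062 × 4.064/100 ≈ 937.
Year 2023: gap = -1.6 × (7.65 - 4.45) = -5.12%, loss ≈ 23062 × 5.12/100 ≈ 1181.
Year 2024: gap = -1.6 × (9.6 - 4.45) = -8.24%, loss ≈ 23062 × 8.24/100 ≈ 1900.
Total lost output = 1328 + 974 + 937 + 1181 + 1900 = 6320 billion.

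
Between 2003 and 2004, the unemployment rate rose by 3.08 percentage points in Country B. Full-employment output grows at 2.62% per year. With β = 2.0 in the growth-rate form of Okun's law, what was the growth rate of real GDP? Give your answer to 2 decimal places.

-3.54%

Growth-rate Okun's law: g_Y = g_Y* - β × Δu.
g_Y = 2.62 - 2.0 × (3.08) = 2.62 - 6.16 = -3.54%, i.e. -3.54% to 2 d.p.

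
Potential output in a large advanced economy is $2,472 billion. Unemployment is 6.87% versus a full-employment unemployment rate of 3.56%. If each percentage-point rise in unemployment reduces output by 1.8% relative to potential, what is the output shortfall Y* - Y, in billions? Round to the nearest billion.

$147 billion

Output gap = -1.8 × (6.87 - 3.56) = -1.8 × 3.31 = -5.958%.
Actual GDP ≈ 2472 × 0.94042 ≈ 2325 billion, so the shortfall is 2472 - 2325 = 147 billion.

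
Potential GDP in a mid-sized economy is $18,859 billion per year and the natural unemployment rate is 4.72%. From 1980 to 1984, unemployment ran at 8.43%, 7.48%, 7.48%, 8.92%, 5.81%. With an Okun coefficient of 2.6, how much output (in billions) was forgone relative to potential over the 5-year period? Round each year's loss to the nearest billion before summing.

Year 1980: gap = -2.6 × (8.43 - 4.72) = -9.646%, loss ≈ 18859 × 9.646/100 ≈ 1819.
Year 1981: gap = -2.6 × (7.48 - 4.72) = -7.176%, loss ≈ 18859 × 7.176/100 ≈ 1353.
Year 1982: gap = -2.6 × (7.48 - 4.72) = -7.176%, loss ≈ 18859 × 7.176/100 ≈ 1353.
Year 1983: gap = -2.6 × (8.92 - 4.72) = -10.92%, loss ≈ 18859 × 10.92/100 ≈ 2059.
Year 1984: gap = -2.6 × (5.81 - 4.72) = -2.834%, loss ≈ 18859 × 2.834/100 ≈ 534.
Total lost output = 1819 + 1353 + 1353 + 2059 + 534 = 7118 billion.

$7,118 billion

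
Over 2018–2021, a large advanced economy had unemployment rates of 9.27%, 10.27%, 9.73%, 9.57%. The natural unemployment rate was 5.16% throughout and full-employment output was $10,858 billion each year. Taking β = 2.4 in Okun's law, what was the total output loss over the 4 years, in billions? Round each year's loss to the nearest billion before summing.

Year 2018: gap = -2.4 × (9.27 - 5.16) = -9.864%, loss ≈ 10858 × 9.864/100 ≈ 1071.
Year 2019: gap = -2.4 × (10.27 - 5.16) = -12.264%, loss ≈ 10858 × 12.264/100 ≈ 1332.
Year 2020: gap = -2.4 × (9.73 - 5.16) = -10.968%, loss ≈ 10858 × 10.968/100 ≈ 1191.
Year 2021: gap = -2.4 × (9.57 - 5.16) = -10.584%, loss ≈ 10858 × 10.584/100 ≈ 1149.
Total lost output = 1071 + 1332 + 1191 + 1149 = 4743 billion.

$4,743 billion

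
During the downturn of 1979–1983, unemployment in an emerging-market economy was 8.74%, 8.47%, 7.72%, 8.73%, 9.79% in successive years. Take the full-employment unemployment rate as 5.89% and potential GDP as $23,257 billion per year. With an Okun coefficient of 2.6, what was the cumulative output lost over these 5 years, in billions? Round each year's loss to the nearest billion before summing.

$8,465 billion

Year 1979: gap = -2.6 × (8.74 - 5.89) = -7.41%, loss ≈ 23257 × 7.41/100 ≈ 1723.
Year 1980: gap = -2.6 × (8.47 - 5.89) = -6.708%, loss ≈ 23257 × 6.708/100 ≈ 1560.
Year 1981: gap = -2.6 × (7.72 - 5.89) = -4.758%, loss ≈ 23257 × 4.758/100 ≈ 1107.
Year 1982: gap = -2.6 × (8.73 - 5.89) = -7.384%, loss ≈ 23257 × 7.384/100 ≈ 1717.
Year 1983: gap = -2.6 × (9.79 - 5.89) = -10.14%, loss ≈ 23257 × 10.14/100 ≈ 2358.
Total lost output = 1723 + 1560 + 1107 + 1717 + 2358 = 8465 billion.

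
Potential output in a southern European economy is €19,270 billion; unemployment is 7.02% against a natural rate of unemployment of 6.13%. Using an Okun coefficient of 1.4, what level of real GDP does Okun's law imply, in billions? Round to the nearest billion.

€19,030 billion

Unemployment gap = 7.02 - 6.13 = 0.89 points, so the output gap is -1.4 × 0.89 = -1.246%.
Actual GDP = 19270 × (1 - 1.246/100) = 19270 × 0.98754 ≈ 19030 billion.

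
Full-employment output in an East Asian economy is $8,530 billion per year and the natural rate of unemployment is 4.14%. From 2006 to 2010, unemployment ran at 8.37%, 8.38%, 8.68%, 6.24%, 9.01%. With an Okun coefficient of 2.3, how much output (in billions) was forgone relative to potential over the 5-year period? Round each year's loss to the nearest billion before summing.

Year 2006: gap = -2.3 × (8.37 - 4.14) = -9.729%, loss ≈ 8530 × 9.729/100 ≈ 830.
Year 2007: gap = -2.3 × (8.38 - 4.14) = -9.752%, loss ≈ 8530 × 9.752/100 ≈ 832.
Year 2008: gap = -2.3 × (8.68 - 4.14) = -10.442%, loss ≈ 8530 × 10.442/100 ≈ 891.
Year 2009: gap = -2.3 × (6.24 - 4.14) = -4.83%, loss ≈ 8530 × 4.83/100 ≈ 412.
Year 2010: gap = -2.3 × (9.01 - 4.14) = -11.201%, loss ≈ 8530 × 11.201/100 ≈ 955.
Total lost output = 830 + 832 + 891 + 412 + 955 = 3920 billion.

$3,920 billion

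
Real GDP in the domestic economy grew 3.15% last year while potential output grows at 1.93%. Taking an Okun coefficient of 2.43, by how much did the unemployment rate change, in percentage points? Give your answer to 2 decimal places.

-0.50 percentage points

Growth-rate Okun's law: g_Y = g_Y* - β × Δu, so Δu = (g_Y* - g_Y)/β.
Δu = (1.93 - 3.15)/2.43 = -1.22/2.43 = -0.50 percentage points.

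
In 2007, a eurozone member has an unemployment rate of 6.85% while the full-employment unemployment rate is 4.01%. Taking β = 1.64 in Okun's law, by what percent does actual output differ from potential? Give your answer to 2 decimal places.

The unemployment gap is 6.85 - 4.01 = 2.84 percentage points.
Okun's law gives an output gap of -1.64 × 2.84 = -4.6576%, i.e. 4.66% below potential.

-4.66%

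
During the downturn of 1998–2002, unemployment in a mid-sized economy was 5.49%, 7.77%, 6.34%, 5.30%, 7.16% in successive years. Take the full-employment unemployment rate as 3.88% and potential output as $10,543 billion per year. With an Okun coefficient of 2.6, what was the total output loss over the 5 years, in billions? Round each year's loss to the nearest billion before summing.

$3,469 billion

Year 1998: gap = -2.6 × (5.49 - 3.88) = -4.186%, loss ≈ 10543 × 4.186/100 ≈ 441.
Year 1999: gap = -2.6 × (7.77 - 3.88) = -10.114%, loss ≈ 10543 × 10.114/100 ≈ 1066.
Year 2000: gap = -2.6 × (6.34 - 3.88) = -6.396%, loss ≈ 10543 × 6.396/100 ≈ 674.
Year 2001: gap = -2.6 × (5.3 - 3.88) = -3.692%, loss ≈ 10543 × 3.692/100 ≈ 389.
Year 2002: gap = -2.6 × (7.16 - 3.88) = -8.528%, loss ≈ 10543 × 8.528/100 ≈ 899.
Total lost output = 441 + 1066 + 674 + 389 + 899 = 3469 billion.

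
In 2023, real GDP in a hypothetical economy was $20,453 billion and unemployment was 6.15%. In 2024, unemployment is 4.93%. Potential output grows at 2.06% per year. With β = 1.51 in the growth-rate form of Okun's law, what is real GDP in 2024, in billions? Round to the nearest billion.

$21,251 billion

Δu = 4.93 - 6.15 = -1.22 points.
Okun's law (growth form): g_Y = g_Y* - β × Δu = 2.06 - 1.51 × (-1.22) = 2.06 + 1.8422 = 3.9022%.
Real GDP in the next year = 20453 × (1 + 3.9022/100) = 20453 × 1.039022 ≈ 21251 billion.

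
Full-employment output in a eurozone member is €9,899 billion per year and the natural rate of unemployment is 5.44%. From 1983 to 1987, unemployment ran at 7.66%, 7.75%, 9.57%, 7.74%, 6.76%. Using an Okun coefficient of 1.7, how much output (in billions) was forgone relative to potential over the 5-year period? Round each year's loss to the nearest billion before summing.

Year 1983: gap = -1.7 × (7.66 - 5.44) = -3.774%, loss ≈ 9899 × 3.774/100 ≈ 374.
Year 1984: gap = -1.7 × (7.75 - 5.44) = -3.927%, loss ≈ 9899 × 3.927/100 ≈ 389.
Year 1985: gap = -1.7 × (9.57 - 5.44) = -7.021%, loss ≈ 9899 × 7.021/100 ≈ 695.
Year 1986: gap = -1.7 × (7.74 - 5.44) = -3.91%, loss ≈ 9899 × 3.91/100 ≈ 387.
Year 1987: gap = -1.7 × (6.76 - 5.44) = -2.244%, loss ≈ 9899 × 2.244/100 ≈ 222.
Total lost output = 374 + 389 + 695 + 387 + 222 = 2067 billion.

€2,067 billion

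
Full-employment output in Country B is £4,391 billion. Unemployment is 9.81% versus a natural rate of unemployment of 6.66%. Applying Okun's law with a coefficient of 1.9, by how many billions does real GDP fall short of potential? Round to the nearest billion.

Output gap = -1.9 × (9.81 - 6.66) = -1.9 × 3.15 = -5.985%.
Actual GDP ≈ 4391 × 0.94015 ≈ 4128 billion, so the shortfall is 4391 - 4128 = 263 billion.

£263 billion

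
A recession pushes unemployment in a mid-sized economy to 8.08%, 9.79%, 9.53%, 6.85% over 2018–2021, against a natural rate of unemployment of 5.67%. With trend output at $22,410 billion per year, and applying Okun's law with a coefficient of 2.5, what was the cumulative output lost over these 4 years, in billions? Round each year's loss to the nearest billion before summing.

$6,482 billion

Year 2018: gap = -2.5 × (8.08 - 5.67) = -6.025%, loss ≈ 22410 × 6.025/100 ≈ 1350.
Year 2019: gap = -2.5 × (9.79 - 5.67) = -10.3%, loss ≈ 22410 × 10.3/100 ≈ 2308.
Year 2020: gap = -2.5 × (9.53 - 5.67) = -9.65%, loss ≈ 22410 × 9.65/100 ≈ 2163.
Year 2021: gap = -2.5 × (6.85 - 5.67) = -2.95%, loss ≈ 22410 × 2.95/100 ≈ 661.
Total lost output = 1350 + 2308 + 2163 + 661 = 6482 billion.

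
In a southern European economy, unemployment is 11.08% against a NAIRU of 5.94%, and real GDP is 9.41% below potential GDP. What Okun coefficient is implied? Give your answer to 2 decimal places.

β ≈ 1.83

Okun's law: output gap = -β × (u - u*).
-9.41 = -β × (11.08 - 5.94) = -β × 5.14, so β = 9.41/5.14 = 1.83.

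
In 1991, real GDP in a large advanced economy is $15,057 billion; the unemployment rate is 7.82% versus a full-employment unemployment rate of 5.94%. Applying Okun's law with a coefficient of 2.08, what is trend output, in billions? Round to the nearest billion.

$15,670 billion

Unemployment gap = 7.82 - 5.94 = 1.88 points, so output gap = -2.08 × 1.88 = -3.9104%.
Since Y = Y* × (1 + gap/100), Y* = 15057/0.960896 ≈ 15670 billion.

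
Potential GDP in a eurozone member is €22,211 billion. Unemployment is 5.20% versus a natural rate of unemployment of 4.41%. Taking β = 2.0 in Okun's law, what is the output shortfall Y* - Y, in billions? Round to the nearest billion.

€351 billion

Output gap = -2.0 × (5.2 - 4.41) = -2 × 0.79 = -1.58%.
Actual GDP ≈ 22211 × 0.9842 ≈ 21860 billion, so the shortfall is 22211 - 21860 = 351 billion.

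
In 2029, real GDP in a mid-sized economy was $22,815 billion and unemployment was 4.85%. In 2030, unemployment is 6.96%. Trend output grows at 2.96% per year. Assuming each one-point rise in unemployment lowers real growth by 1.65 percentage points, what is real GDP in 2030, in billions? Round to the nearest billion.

$22,696 billion

Δu = 6.96 - 4.85 = 2.11 points.
Okun's law (growth form): g_Y = g_Y* - β × Δu = 2.96 - 1.65 × (2.11) = 2.96 - 3.4815 = -0.5215%.
Real GDP in the next year = 22815 × (1 - 0.5215/100) = 22815 × 0.994785 ≈ 22696 billion.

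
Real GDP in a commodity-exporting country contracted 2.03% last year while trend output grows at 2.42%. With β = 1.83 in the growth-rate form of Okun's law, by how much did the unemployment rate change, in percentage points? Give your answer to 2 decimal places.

Growth-rate Okun's law: g_Y = g_Y* - β × Δu, so Δu = (g_Y* - g_Y)/β.
Δu = (2.42 + 2.03)/1.83 = 4.45/1.83 = 2.43 percentage points.

2.43 percentage points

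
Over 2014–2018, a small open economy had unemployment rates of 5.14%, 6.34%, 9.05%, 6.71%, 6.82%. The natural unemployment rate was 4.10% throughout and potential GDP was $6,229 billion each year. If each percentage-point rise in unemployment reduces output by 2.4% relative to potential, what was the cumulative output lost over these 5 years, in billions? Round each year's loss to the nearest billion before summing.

$2,027 billion

Year 2014: gap = -2.4 × (5.14 - 4.1) = -2.496%, loss ≈ 6229 × 2.496/100 ≈ 155.
Year 2015: gap = -2.4 × (6.34 - 4.1) = -5.376%, loss ≈ 6229 × 5.376/100 ≈ 335.
Year 2016: gap = -2.4 × (9.05 - 4.1) = -11.88%, loss ≈ 6229 × 11.88/100 ≈ 740.
Year 2017: gap = -2.4 × (6.71 - 4.1) = -6.264%, loss ≈ 6229 × 6.264/100 ≈ 390.
Year 2018: gap = -2.4 × (6.82 - 4.1) = -6.528%, loss ≈ 6229 × 6.528/100 ≈ 407.
Total lost output = 155 + 335 + 740 + 390 + 407 = 2027 billion.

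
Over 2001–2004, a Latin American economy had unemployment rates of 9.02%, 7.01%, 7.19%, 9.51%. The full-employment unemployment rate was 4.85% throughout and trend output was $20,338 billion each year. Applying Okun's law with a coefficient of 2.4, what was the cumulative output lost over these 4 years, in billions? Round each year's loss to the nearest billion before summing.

$6,506 billion

Year 2001: gap = -2.4 × (9.02 - 4.85) = -10.008%, loss ≈ 20338 × 10.008/100 ≈ 2035.
Year 2002: gap = -2.4 × (7.01 - 4.85) = -5.184%, loss ≈ 20338 × 5.184/100 ≈ 1054.
Year 2003: gap = -2.4 × (7.19 - 4.85) = -5.616%, loss ≈ 20338 × 5.616/100 ≈ 1142.
Year 2004: gap = -2.4 × (9.51 - 4.85) = -11.184%, loss ≈ 20338 × 11.184/100 ≈ 2275.
Total lost output = 2035 + 1054 + 1142 + 2275 = 6506 billion.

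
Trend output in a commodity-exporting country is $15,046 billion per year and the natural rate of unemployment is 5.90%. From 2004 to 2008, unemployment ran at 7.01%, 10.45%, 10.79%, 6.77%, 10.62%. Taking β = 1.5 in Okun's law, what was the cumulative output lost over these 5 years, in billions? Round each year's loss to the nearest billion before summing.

Year 2004: gap = -1.5 × (7.01 - 5.9) = -1.665%, loss ≈ 15046 × 1.665/100 ≈ 251.
Year 2005: gap = -1.5 × (10.45 - 5.9) = -6.825%, loss ≈ 15046 × 6.825/100 ≈ 1027.
Year 2006: gap = -1.5 × (10.79 - 5.9) = -7.335%, loss ≈ 15046 × 7.335/100 ≈ 1104.
Year 2007: gap = -1.5 × (6.77 - 5.9) = -1.305%, loss ≈ 15046 × 1.305/100 ≈ 196.
Year 2008: gap = -1.5 × (10.62 - 5.9) = -7.08%, loss ≈ 15046 × 7.08/100 ≈ 1065.
Total lost output = 251 + 1027 + 1104 + 196 + 1065 = 3643 billion.

$3,643 billion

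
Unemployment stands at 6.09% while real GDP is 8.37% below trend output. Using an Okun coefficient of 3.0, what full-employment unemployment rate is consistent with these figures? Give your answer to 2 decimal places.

3.30%

From Okun's law, u - u* = -(output gap)/β = -(-8.37)/3.0 = 2.79 points.
So u* = 6.09 - 2.79 = 3.30%.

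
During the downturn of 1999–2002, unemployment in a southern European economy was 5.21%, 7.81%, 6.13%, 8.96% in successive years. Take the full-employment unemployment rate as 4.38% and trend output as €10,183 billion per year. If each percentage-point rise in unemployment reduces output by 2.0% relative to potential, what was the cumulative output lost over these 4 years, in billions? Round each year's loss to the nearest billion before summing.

€2,157 billion

Year 1999: gap = -2.0 × (5.21 - 4.38) = -1.66%, loss ≈ 10183 × 1.66/100 ≈ 169.
Year 2000: gap = -2.0 × (7.81 - 4.38) = -6.86%, loss ≈ 10183 × 6.86/100 ≈ 699.
Year 2001: gap = -2.0 × (6.13 - 4.38) = -3.5%, loss ≈ 10183 × 3.5/100 ≈ 356.
Year 2002: gap = -2.0 × (8.96 - 4.38) = -9.16%, loss ≈ 10183 × 9.16/100 ≈ 933.
Total lost output = 169 + 699 + 356 + 933 = 2157 billion.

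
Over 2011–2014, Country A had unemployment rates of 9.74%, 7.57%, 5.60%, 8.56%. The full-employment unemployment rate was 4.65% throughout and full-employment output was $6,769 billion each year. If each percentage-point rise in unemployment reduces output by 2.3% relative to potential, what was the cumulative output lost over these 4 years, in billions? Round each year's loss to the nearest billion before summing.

$2,004 billion

Year 2011: gap = -2.3 × (9.74 - 4.65) = -11.707%, loss ≈ 6769 × 11.707/100 ≈ 792.
Year 2012: gap = -2.3 × (7.57 - 4.65) = -6.716%, loss ≈ 6769 × 6.716/100 ≈ 455.
Year 2013: gap = -2.3 × (5.6 - 4.65) = -2.185%, loss ≈ 6769 × 2.185/100 ≈ 148.
Year 2014: gap = -2.3 × (8.56 - 4.65) = -8.993%, loss ≈ 6769 × 8.993/100 ≈ 609.
Total lost output = 792 + 455 + 148 + 609 = 2004 billion.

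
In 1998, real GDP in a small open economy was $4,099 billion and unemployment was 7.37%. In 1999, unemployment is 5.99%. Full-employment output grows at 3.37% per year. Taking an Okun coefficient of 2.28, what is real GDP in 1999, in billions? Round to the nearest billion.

$4,366 billion

Δu = 5.99 - 7.37 = -1.38 points.
Okun's law (growth form): g_Y = g_Y* - β × Δu = 3.37 - 2.28 × (-1.38) = 3.37 + 3.1464 = 6.5164%.
Real GDP in the next year = 4099 × (1 + 6.5164/100) = 4099 × 1.065164 ≈ 4366 billion.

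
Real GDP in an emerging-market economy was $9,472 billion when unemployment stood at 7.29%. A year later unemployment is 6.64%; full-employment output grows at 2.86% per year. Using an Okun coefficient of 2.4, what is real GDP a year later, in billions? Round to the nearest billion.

$9,891 billion

Δu = 6.64 - 7.29 = -0.65 points.
Okun's law (growth form): g_Y = g_Y* - β × Δu = 2.86 - 2.4 × (-0.65) = 2.86 + 1.56 = 4.42%.
Real GDP in the next year = 9472 × (1 + 4.42/100) = 9472 × 1.0442 ≈ 9891 billion.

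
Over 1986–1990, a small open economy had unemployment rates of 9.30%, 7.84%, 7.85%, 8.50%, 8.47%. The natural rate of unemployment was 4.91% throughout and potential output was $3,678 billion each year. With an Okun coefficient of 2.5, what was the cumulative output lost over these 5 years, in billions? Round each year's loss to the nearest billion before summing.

Year 1986: gap = -2.5 × (9.3 - 4.91) = -10.975%, loss ≈ 3678 × 10.975/100 ≈ 404.
Year 1987: gap = -2.5 × (7.84 - 4.91) = -7.325%, loss ≈ 3678 × 7.325/100 ≈ 269.
Year 1988: gap = -2.5 × (7.85 - 4.91) = -7.35%, loss ≈ 3678 × 7.35/100 ≈ 270.
Year 1989: gap = -2.5 × (8.5 - 4.91) = -8.975%, loss ≈ 3678 × 8.975/100 ≈ 330.
Year 1990: gap = -2.5 × (8.47 - 4.91) = -8.9%, loss ≈ 3678 × 8.9/100 ≈ 327.
Total lost output = 404 + 269 + 270 + 330 + 327 = 1600 billion.

$1,600 billion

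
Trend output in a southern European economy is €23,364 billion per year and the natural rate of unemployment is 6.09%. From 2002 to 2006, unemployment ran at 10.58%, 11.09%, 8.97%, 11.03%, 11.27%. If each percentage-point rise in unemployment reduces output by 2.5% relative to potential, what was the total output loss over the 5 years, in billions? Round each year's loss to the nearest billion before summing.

€13,137 billion

Year 2002: gap = -2.5 × (10.58 - 6.09) = -11.225%, loss ≈ 23364 × 11.225/100 ≈ 2623.
Year 2003: gap = -2.5 × (11.09 - 6.09) = -12.5%, loss ≈ 23364 × 12.5/100 ≈ 2921.
Year 2004: gap = -2.5 × (8.97 - 6.09) = -7.2%, loss ≈ 23364 × 7.2/100 ≈ 1682.
Year 2005: gap = -2.5 × (11.03 - 6.09) = -12.35%, loss ≈ 23364 × 12.35/100 ≈ 2885.
Year 2006: gap = -2.5 × (11.27 - 6.09) = -12.95%, loss ≈ 23364 × 12.95/100 ≈ 3026.
Total lost output = 2623 + 2921 + 1682 + 2885 + 3026 = 13137 billion.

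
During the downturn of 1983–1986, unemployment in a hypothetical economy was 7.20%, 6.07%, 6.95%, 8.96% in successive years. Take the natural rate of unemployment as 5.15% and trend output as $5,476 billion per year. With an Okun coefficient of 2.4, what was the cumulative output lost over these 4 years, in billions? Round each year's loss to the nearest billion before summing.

$1,128 billion

Year 1983: gap = -2.4 × (7.2 - 5.15) = -4.92%, loss ≈ 5476 × 4.92/100 ≈ 269.
Year 1984: gap = -2.4 × (6.07 - 5.15) = -2.208%, loss ≈ 5476 × 2.208/100 ≈ 121.
Year 1985: gap = -2.4 × (6.95 - 5.15) = -4.32%, loss ≈ 5476 × 4.32/100 ≈ 237.
Year 1986: gap = -2.4 × (8.96 - 5.15) = -9.144%, loss ≈ 5476 × 9.144/100 ≈ 501.
Total lost output = 269 + 121 + 237 + 501 = 1128 billion.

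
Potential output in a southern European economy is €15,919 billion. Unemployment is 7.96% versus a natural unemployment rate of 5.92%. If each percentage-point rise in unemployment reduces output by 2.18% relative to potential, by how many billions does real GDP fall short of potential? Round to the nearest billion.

€708 billion

Output gap = -2.18 × (7.96 - 5.92) = -2.18 × 2.04 = -4.4472%.
Actual GDP ≈ 15919 × 0.955528 ≈ 15211 billion, so the shortfall is 15919 - 15211 = 708 billion.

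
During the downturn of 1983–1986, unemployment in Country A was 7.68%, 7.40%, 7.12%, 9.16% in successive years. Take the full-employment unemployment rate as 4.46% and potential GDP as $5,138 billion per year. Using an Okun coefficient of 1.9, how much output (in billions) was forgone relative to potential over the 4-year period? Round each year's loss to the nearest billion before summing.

$1,320 billion

Year 1983: gap = -1.9 × (7.68 - 4.46) = -6.118%, loss ≈ 5138 × 6.118/100 ≈ 314.
Year 1984: gap = -1.9 × (7.4 - 4.46) = -5.586%, loss ≈ 5138 × 5.586/100 ≈ 287.
Year 1985: gap = -1.9 × (7.12 - 4.46) = -5.054%, loss ≈ 5138 × 5.054/100 ≈ 260.
Year 1986: gap = -1.9 × (9.16 - 4.46) = -8.93%, loss ≈ 5138 × 8.93/100 ≈ 459.
Total lost output = 314 + 287 + 260 + 459 = 1320 billion.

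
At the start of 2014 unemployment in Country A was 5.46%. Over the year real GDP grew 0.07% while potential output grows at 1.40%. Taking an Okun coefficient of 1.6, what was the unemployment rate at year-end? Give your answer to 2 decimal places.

Growth-rate Okun's law: g_Y = g_Y* - β × Δu, so Δu = (g_Y* - g_Y)/β.
Δu = (1.4 - 0.07)/1.6 = 1.33/1.6 = 0.83 percentage points.
Year-end unemployment = 5.46 + 0.83 = 6.29%.

6.29%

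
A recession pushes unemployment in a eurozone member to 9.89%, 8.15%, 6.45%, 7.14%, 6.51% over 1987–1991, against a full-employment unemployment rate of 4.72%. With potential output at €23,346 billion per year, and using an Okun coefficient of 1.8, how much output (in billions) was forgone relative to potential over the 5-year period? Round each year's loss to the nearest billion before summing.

€6,110 billion

Year 1987: gap = -1.8 × (9.89 - 4.72) = -9.306%, loss ≈ 23346 × 9.306/100 ≈ 2173.
Year 1988: gap = -1.8 × (8.15 - 4.72) = -6.174%, loss ≈ 23346 × 6.174/100 ≈ 1441.
Year 1989: gap = -1.8 × (6.45 - 4.72) = -3.114%, loss ≈ 23346 × 3.114/100 ≈ 727.
Year 1990: gap = -1.8 × (7.14 - 4.72) = -4.356%, loss ≈ 23346 × 4.356/100 ≈ 1017.
Year 1991: gap = -1.8 × (6.51 - 4.72) = -3.222%, loss ≈ 23346 × 3.222/100 ≈ 752.
Total lost output = 2173 + 1441 + 727 + 1017 + 752 = 6110 billion.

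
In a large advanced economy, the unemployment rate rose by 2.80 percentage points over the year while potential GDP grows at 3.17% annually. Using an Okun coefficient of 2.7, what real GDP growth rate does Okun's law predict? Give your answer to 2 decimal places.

Growth-rate Okun's law: g_Y = g_Y* - β × Δu.
g_Y = 3.17 - 2.7 × (2.80) = 3.17 - 7.56 = -4.39%, i.e. -4.39% to 2 d.p.

-4.39%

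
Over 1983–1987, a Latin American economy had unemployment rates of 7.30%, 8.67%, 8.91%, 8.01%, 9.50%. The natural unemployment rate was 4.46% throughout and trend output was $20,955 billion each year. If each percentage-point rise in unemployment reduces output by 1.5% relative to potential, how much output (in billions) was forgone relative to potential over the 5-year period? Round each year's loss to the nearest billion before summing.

Year 1983: gap = -1.5 × (7.3 - 4.46) = -4.26%, loss ≈ 20955 × 4.26/100 ≈ 893.
Year 1984: gap = -1.5 × (8.67 - 4.46) = -6.315%, loss ≈ 20955 × 6.315/100 ≈ 1323.
Year 1985: gap = -1.5 × (8.91 - 4.46) = -6.675%, loss ≈ 20955 × 6.675/100 ≈ 1399.
Year 1986: gap = -1.5 × (8.01 - 4.46) = -5.325%, loss ≈ 20955 × 5.325/100 ≈ 1116.
Year 1987: gap = -1.5 × (9.5 - 4.46) = -7.56%, loss ≈ 20955 × 7.56/100 ≈ 1584.
Total lost output = 893 + 1323 + 1399 + 1116 + 1584 = 6315 billion.

$6,315 billion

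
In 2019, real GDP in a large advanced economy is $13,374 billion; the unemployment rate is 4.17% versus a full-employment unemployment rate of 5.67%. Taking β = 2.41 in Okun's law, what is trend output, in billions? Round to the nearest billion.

$12,907 billion

Unemployment gap = 4.17 - 5.67 = -1.5 points, so output gap = -2.41 × (-1.5) = 3.615%.
Since Y = Y* × (1 + gap/100), Y* = 13374/1.03615 ≈ 12907 billion.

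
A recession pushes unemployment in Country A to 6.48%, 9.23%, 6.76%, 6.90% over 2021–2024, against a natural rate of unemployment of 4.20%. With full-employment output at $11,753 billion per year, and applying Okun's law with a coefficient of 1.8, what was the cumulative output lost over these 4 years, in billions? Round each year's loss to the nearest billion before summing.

Year 2021: gap = -1.8 × (6.48 - 4.2) = -4.104%, loss ≈ 11753 × 4.104/100 ≈ 482.
Year 2022: gap = -1.8 × (9.23 - 4.2) = -9.054%, loss ≈ 11753 × 9.054/100 ≈ 1064.
Year 2023: gap = -1.8 × (6.76 - 4.2) = -4.608%, loss ≈ 11753 × 4.608/100 ≈ 542.
Year 2024: gap = -1.8 × (6.9 - 4.2) = -4.86%, loss ≈ 11753 × 4.86/100 ≈ 571.
Total lost output = 482 + 1064 + 542 + 571 = 2659 billion.

$2,659 billion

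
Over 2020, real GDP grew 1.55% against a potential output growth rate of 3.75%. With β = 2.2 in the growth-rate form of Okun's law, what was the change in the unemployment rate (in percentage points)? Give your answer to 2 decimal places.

1.00 percentage points

Growth-rate Okun's law: g_Y = g_Y* - β × Δu, so Δu = (g_Y* - g_Y)/β.
Δu = (3.75 - 1.55)/2.2 = 2.2/2.2 = 1.00 percentage point.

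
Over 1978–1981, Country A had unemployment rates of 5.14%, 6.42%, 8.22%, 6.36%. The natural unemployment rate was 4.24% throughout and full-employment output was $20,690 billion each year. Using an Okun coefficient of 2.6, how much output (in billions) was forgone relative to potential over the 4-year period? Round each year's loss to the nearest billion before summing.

Year 1978: gap = -2.6 × (5.14 - 4.24) = -2.34%, loss ≈ 20690 × 2.34/100 ≈ 484.
Year 1979: gap = -2.6 × (6.42 - 4.24) = -5.668%, loss ≈ 20690 × 5.668/100 ≈ 1173.
Year 1980: gap = -2.6 × (8.22 - 4.24) = -10.348%, loss ≈ 20690 × 10.348/100 ≈ 2141.
Year 1981: gap = -2.6 × (6.36 - 4.24) = -5.512%, loss ≈ 20690 × 5.512/100 ≈ 1140.
Total lost output = 484 + 1173 + 2141 + 1140 = 4938 billion.

$4,938 billion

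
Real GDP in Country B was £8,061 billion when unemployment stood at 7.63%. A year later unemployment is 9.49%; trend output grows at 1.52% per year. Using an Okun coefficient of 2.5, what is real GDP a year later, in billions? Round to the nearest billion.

£7,809 billion

Δu = 9.49 - 7.63 = 1.86 points.
Okun's law (growth form): g_Y = g_Y* - β × Δu = 1.52 - 2.5 × (1.86) = 1.52 - 4.65 = -3.13%.
Real GDP in the next year = 8061 × (1 - 3.13/100) = 8061 × 0.9687 ≈ 7809 billion.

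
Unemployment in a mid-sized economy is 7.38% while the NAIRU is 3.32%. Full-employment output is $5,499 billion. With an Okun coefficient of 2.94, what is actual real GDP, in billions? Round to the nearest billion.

Unemployment gap = 7.38 - 3.32 = 4.06 points, so the output gap is -2.94 × 4.06 = -11.9364%.
Actual GDP = 5499 × (1 - 11.9364/100) = 5499 × 0.880636 ≈ 4843 billion.

$4,843 billion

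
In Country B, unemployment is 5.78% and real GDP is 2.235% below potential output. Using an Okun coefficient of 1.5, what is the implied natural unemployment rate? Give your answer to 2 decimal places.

From Okun's law, u - u* = -(output gap)/β = -(-2.235)/1.5 = 1.49 points.
So u* = 5.78 - 1.49 = 4.29%.

4.29%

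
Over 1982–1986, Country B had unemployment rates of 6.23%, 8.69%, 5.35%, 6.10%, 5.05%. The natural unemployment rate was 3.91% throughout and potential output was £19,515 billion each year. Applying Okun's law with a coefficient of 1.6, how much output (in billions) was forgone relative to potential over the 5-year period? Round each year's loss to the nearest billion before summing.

£3,707 billion

Year 1982: gap = -1.6 × (6.23 - 3.91) = -3.712%, loss ≈ 19515 × 3.712/100 ≈ 724.
Year 1983: gap = -1.6 × (8.69 - 3.91) = -7.648%, loss ≈ 19515 × 7.648/100 ≈ 1493.
Year 1984: gap = -1.6 × (5.35 - 3.91) = -2.304%, loss ≈ 19515 × 2.304/100 ≈ 450.
Year 1985: gap = -1.6 × (6.1 - 3.91) = -3.504%, loss ≈ 19515 × 3.504/100 ≈ 684.
Year 1986: gap = -1.6 × (5.05 - 3.91) = -1.824%, loss ≈ 19515 × 1.824/100 ≈ 356.
Total lost output = 724 + 1493 + 450 + 684 + 356 = 3707 billion.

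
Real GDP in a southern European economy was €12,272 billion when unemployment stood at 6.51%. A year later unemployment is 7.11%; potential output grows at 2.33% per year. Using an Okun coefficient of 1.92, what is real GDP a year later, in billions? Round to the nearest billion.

Δu = 7.11 - 6.51 = 0.6 points.
Okun's law (growth form): g_Y = g_Y* - β × Δu = 2.33 - 1.92 × (0.60) = 2.33 - 1.152 = 1.178%.
Real GDP in the next year = 12272 × (1 + 1.178/100) = 12272 × 1.01178 ≈ 12417 billion.

€12,417 billion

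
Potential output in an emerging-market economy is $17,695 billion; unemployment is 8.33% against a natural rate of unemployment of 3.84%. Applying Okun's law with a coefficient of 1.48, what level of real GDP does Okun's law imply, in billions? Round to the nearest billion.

$16,519 billion

Unemployment gap = 8.33 - 3.84 = 4.49 points, so the output gap is -1.48 × 4.49 = -6.6452%.
Actual GDP = 17695 × (1 - 6.6452/100) = 17695 × 0.933548 ≈ 16519 billion.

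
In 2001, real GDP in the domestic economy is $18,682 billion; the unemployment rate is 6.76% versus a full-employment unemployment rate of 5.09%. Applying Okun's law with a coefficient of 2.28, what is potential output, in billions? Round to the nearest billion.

$19,421 billion

Unemployment gap = 6.76 - 5.09 = 1.67 points, so output gap = -2.28 × 1.67 = -3.8076%.
Since Y = Y* × (1 + gap/100), Y* = 18682/0.961924 ≈ 19421 billion.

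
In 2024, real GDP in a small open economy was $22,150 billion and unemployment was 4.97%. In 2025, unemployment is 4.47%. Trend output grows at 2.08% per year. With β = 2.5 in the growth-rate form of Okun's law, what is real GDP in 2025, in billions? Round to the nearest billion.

Δu = 4.47 - 4.97 = -0.5 points.
Okun's law (growth form): g_Y = g_Y* - β × Δu = 2.08 - 2.5 × (-0.50) = 2.08 + 1.25 = 3.33%.
Real GDP in the next year = 22150 × (1 + 3.33/100) = 22150 × 1.0333 ≈ 22888 billion.

$22,888 billion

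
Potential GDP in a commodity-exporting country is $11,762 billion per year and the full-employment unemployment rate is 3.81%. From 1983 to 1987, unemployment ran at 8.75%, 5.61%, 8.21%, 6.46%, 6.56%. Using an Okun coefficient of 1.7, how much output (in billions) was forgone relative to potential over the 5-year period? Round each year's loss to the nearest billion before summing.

$3,308 billion

Year 1983: gap = -1.7 × (8.75 - 3.81) = -8.398%, loss ≈ 11762 × 8.398/100 ≈ 988.
Year 1984: gap = -1.7 × (5.61 - 3.81) = -3.06%, loss ≈ 11762 × 3.06/100 ≈ 360.
Year 1985: gap = -1.7 × (8.21 - 3.81) = -7.48%, loss ≈ 11762 × 7.48/100 ≈ 880.
Year 1986: gap = -1.7 × (6.46 - 3.81) = -4.505%, loss ≈ 11762 × 4.505/100 ≈ 530.
Year 1987: gap = -1.7 × (6.56 - 3.81) = -4.675%, loss ≈ 11762 × 4.675/100 ≈ 550.
Total lost output = 988 + 360 + 880 + 530 + 550 = 3308 billion.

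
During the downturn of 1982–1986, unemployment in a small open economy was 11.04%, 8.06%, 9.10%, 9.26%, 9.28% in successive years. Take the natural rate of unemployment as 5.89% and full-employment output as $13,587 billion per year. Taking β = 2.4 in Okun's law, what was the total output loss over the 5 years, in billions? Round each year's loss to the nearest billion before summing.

$5,638 billion

Year 1982: gap = -2.4 × (11.04 - 5.89) = -12.36%, loss ≈ 13587 × 12.36/100 ≈ 1679.
Year 1983: gap = -2.4 × (8.06 - 5.89) = -5.208%, loss ≈ 13587 × 5.208/100 ≈ 708.
Year 1984: gap = -2.4 × (9.1 - 5.89) = -7.704%, loss ≈ 13587 × 7.704/100 ≈ 1047.
Year 1985: gap = -2.4 × (9.26 - 5.89) = -8.088%, loss ≈ 13587 × 8.088/100 ≈ 1099.
Year 1986: gap = -2.4 × (9.28 - 5.89) = -8.136%, loss ≈ 13587 × 8.136/100 ≈ 1105.
Total lost output = 1679 + 708 + 1047 + 1099 + 1105 = 5638 billion.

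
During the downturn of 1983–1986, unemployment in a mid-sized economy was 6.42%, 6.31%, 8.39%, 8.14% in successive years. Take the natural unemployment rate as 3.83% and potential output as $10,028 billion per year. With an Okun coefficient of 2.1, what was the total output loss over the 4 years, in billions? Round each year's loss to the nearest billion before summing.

$2,935 billion

Year 1983: gap = -2.1 × (6.42 - 3.83) = -5.439%, loss ≈ 10028 × 5.439/100 ≈ 545.
Year 1984: gap = -2.1 × (6.31 - 3.83) = -5.208%, loss ≈ 10028 × 5.208/100 ≈ 522.
Year 1985: gap = -2.1 × (8.39 - 3.83) = -9.576%, loss ≈ 10028 × 9.576/100 ≈ 960.
Year 1986: gap = -2.1 × (8.14 - 3.83) = -9.051%, loss ≈ 10028 × 9.051/100 ≈ 908.
Total lost output = 545 + 522 + 960 + 908 = 2935 billion.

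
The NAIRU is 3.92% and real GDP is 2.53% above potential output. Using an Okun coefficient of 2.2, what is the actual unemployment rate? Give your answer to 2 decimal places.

2.77%

From Okun's law, u - u* = -(output gap)/β = -(2.53)/2.2 = -1.15 points.
So u = 3.92 - 1.15 = 2.77%.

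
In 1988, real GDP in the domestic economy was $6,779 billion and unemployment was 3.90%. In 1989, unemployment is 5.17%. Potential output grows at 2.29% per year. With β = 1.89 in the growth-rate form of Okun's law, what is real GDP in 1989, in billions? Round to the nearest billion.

$6,772 billion

Δu = 5.17 - 3.9 = 1.27 points.
Okun's law (growth form): g_Y = g_Y* - β × Δu = 2.29 - 1.89 × (1.27) = 2.29 - 2.4003 = -0.1103%.
Real GDP in the next year = 6779 × (1 - 0.1103/100) = 6779 × 0.998897 ≈ 6772 billion.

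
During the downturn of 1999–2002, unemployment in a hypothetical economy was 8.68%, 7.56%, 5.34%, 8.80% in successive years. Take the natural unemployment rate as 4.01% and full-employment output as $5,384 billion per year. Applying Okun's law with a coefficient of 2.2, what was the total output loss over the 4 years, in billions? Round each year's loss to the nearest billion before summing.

Year 1999: gap = -2.2 × (8.68 - 4.01) = -10.274%, loss ≈ 5384 × 10.274/100 ≈ 553.
Year 2000: gap = -2.2 × (7.56 - 4.01) = -7.81%, loss ≈ 5384 × 7.81/100 ≈ 420.
Year 2001: gap = -2.2 × (5.34 - 4.01) = -2.926%, loss ≈ 5384 × 2.926/100 ≈ 158.
Year 2002: gap = -2.2 × (8.8 - 4.01) = -10.538%, loss ≈ 5384 × 10.538/100 ≈ 567.
Total lost output = 553 + 420 + 158 + 567 = 1698 billion.

$1,698 billion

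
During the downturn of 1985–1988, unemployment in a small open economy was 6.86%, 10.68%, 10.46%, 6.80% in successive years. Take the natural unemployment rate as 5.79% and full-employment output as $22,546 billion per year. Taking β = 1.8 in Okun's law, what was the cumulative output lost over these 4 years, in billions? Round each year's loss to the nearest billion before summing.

$4,723 billion

Year 1985: gap = -1.8 × (6.86 - 5.79) = -1.926%, loss ≈ 22546 × 1.926/100 ≈ 434.
Year 1986: gap = -1.8 × (10.68 - 5.79) = -8.802%, loss ≈ 22546 × 8.802/100 ≈ 1984.
Year 1987: gap = -1.8 × (10.46 - 5.79) = -8.406%, loss ≈ 22546 × 8.406/100 ≈ 1895.
Year 1988: gap = -1.8 × (6.8 - 5.79) = -1.818%, loss ≈ 22546 × 1.818/100 ≈ 410.
Total lost output = 434 + 1984 + 1895 + 410 = 4723 billion.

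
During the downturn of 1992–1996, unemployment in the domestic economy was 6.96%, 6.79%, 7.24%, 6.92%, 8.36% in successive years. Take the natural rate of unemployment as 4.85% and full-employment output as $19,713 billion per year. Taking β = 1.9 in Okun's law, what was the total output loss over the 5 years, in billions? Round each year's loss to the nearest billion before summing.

$4,502 billion

Year 1992: gap = -1.9 × (6.96 - 4.85) = -4.009%, loss ≈ 19713 × 4.009/100 ≈ 790.
Year 1993: gap = -1.9 × (6.79 - 4.85) = -3.686%, loss ≈ 19713 × 3.686/100 ≈ 727.
Year 1994: gap = -1.9 × (7.24 - 4.85) = -4.541%, loss ≈ 19713 × 4.541/100 ≈ 895.
Year 1995: gap = -1.9 × (6.92 - 4.85) = -3.933%, loss ≈ 19713 × 3.933/100 ≈ 775.
Year 1996: gap = -1.9 × (8.36 - 4.85) = -6.669%, loss ≈ 19713 × 6.669/100 ≈ 1315.
Total lost output = 790 + 727 + 895 + 775 + 1315 = 4502 billion.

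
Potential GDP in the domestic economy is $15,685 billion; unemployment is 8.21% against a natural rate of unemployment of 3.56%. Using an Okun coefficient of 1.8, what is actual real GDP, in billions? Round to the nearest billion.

Unemployment gap = 8.21 - 3.56 = 4.65 points, so the output gap is -1.8 × 4.65 = -8.37%.
Actual GDP = 15685 × (1 - 8.37/100) = 15685 × 0.9163 ≈ 14372 billion.

$14,372 billion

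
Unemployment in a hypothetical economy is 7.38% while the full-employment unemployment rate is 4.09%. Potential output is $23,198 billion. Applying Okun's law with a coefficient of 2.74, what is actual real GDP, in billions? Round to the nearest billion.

Unemployment gap = 7.38 - 4.09 = 3.29 points, so the output gap is -2.74 × 3.29 = -9.0146%.
Actual GDP = 23198 × (1 - 9.0146/100) = 23198 × 0.909854 ≈ 21107 billion.

$21,107 billion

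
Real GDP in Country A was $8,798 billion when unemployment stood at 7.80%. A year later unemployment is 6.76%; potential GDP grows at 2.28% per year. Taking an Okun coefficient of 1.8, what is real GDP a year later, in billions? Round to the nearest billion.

Δu = 6.76 - 7.8 = -1.04 points.
Okun's law (growth form): g_Y = g_Y* - β × Δu = 2.28 - 1.8 × (-1.04) = 2.28 + 1.872 = 4.152%.
Real GDP in the next year = 8798 × (1 + 4.152/100) = 8798 × 1.04152 ≈ 9163 billion.

$9,163 billion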